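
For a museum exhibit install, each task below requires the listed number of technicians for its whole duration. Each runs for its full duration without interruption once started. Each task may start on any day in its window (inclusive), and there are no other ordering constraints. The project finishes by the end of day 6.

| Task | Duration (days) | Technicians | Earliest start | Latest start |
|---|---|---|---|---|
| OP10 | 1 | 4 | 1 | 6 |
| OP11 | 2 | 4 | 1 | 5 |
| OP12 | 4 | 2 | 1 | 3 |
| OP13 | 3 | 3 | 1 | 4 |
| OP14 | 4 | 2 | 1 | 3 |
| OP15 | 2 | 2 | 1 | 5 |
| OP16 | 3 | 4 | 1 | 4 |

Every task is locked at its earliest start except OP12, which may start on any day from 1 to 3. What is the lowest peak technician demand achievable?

OP12@1: d1:21  d2:17  d3:11  d4:4  d5:0  d6:0 → peak 21
OP12@2: d1:19  d2:17  d3:11  d4:4  d5:2  d6:0 → peak 19
OP12@3: d1:19  d2:15  d3:11  d4:4  d5:2  d6:2 → peak 19
Best is OP12@2, peak 19.

19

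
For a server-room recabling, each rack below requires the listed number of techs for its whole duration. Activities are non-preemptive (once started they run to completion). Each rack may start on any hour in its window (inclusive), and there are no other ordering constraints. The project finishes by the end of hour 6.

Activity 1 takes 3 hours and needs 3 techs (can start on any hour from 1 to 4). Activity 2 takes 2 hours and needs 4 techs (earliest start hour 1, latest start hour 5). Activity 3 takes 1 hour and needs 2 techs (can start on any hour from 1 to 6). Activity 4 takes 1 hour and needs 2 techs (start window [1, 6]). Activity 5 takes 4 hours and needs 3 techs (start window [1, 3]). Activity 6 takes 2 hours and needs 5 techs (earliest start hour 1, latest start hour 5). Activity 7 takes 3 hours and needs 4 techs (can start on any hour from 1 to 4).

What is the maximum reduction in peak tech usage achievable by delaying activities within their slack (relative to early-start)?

Early-start peak: h1:23  h2:19  h3:10  h4:3  h5:0  h6:0 ⇒ 23.
Leveled (Activity 1@1, Activity 2@1, Activity 3@3, Activity 4@3, Activity 5@1, Activity 6@5, Activity 7@4): h1:10  h2:10  h3:10  h4:7  h5:9  h6:9 ⇒ 10.
Reduction 23 − 10 = 13.

13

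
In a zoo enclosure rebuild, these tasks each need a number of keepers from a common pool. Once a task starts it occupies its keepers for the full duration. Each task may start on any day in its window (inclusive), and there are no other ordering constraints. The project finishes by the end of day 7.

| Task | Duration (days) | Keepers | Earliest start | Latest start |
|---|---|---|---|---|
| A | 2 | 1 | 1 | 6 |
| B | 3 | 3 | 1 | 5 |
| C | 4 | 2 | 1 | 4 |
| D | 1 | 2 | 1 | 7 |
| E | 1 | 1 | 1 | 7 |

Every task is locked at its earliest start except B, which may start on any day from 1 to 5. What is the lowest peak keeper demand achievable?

B@1: d1:9  d2:6  d3:5  d4:2  d5:0  d6:0  d7:0 → peak 9
B@2: d1:6  d2:6  d3:5  d4:5  d5:0  d6:0  d7:0 → peak 6
B@3: d1:6  d2:3  d3:5  d4:5  d5:3  d6:0  d7:0 → peak 6
B@4: d1:6  d2:3  d3:2  d4:5  d5:3  d6:3  d7:0 → peak 6
B@5: d1:6  d2:3  d3:2  d4:2  d5:3  d6:3  d7:3 → peak 6
Best is B@2, peak 6.

6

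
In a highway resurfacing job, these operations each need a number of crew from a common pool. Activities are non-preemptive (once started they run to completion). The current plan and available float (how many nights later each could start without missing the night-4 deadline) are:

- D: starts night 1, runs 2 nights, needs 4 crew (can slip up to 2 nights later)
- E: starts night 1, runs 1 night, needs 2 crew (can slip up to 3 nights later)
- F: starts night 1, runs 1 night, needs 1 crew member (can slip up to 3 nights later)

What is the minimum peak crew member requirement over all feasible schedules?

4

Early-start (D@1, E@1, F@1) gives peak 7: n1:7  n2:4  n3:0  n4:0.
Shift E→3, F→3.
Schedule D@1, E@3, F@3: n1:4  n2:4  n3:3  n4:0 — peak 4.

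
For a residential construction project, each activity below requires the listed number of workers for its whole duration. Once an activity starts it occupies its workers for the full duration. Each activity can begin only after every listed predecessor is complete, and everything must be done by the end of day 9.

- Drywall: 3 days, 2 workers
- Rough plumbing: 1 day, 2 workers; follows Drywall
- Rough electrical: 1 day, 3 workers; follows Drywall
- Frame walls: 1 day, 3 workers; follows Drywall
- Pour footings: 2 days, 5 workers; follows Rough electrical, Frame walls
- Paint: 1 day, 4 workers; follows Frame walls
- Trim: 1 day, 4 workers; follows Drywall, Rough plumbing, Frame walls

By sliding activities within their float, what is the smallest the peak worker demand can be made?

Early-start (Drywall@1, Rough plumbing@4, Rough electrical@4, Frame walls@4, Pour footings@5, Paint@5, Trim@5) gives peak 13: d1:2  d2:2  d3:2  d4:8  d5:13  d6:5  d7:0  d8:0  d9:0.
Shift Frame walls→5, Pour footings→6, Paint→8, Trim→9.
Schedule Drywall@1, Rough plumbing@4, Rough electrical@4, Frame walls@5, Pour footings@6, Paint@8, Trim@9: d1:2  d2:2  d3:2  d4:5  d5:3  d6:5  d7:5  d8:4  d9:4 — peak 5.

5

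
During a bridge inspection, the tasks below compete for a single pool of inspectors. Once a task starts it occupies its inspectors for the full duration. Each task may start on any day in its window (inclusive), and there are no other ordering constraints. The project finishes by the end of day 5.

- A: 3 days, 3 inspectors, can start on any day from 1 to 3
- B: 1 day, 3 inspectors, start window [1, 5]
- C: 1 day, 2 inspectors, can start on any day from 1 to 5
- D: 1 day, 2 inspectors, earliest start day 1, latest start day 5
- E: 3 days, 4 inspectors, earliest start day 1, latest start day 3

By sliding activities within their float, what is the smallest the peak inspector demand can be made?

Early-start (A@1, B@1, C@1, D@1, E@1) gives peak 14: d1:14  d2:7  d3:7  d4:0  d5:0.
Shift C→2, D→2, E→3.
Schedule A@1, B@1, C@2, D@2, E@3: d1:6  d2:7  d3:7  d4:4  d5:4 — peak 7.

7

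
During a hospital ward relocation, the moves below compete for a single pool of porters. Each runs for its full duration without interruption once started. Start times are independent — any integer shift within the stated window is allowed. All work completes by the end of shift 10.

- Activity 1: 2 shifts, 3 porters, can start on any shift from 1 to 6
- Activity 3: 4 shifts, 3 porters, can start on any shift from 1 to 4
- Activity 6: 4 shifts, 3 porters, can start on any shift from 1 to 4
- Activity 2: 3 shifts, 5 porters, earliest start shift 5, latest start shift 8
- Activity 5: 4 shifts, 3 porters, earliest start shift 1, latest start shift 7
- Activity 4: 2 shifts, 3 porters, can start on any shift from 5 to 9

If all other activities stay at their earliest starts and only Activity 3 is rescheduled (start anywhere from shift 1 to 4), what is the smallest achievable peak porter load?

11

Activity 3@1: s1:12  s2:12  s3:9  s4:9  s5:8  s6:8  s7:5  s8:0  s9:0  s10:0 → peak 12
Activity 3@2: s1:9  s2:12  s3:9  s4:9  s5:11  s6:8  s7:5  s8:0  s9:0  s10:0 → peak 12
Activity 3@3: s1:9  s2:9  s3:9  s4:9  s5:11  s6:11  s7:5  s8:0  s9:0  s10:0 → peak 11
Activity 3@4: s1:9  s2:9  s3:6  s4:9  s5:11  s6:11  s7:8  s8:0  s9:0  s10:0 → peak 11
Best is Activity 3@3, peak 11.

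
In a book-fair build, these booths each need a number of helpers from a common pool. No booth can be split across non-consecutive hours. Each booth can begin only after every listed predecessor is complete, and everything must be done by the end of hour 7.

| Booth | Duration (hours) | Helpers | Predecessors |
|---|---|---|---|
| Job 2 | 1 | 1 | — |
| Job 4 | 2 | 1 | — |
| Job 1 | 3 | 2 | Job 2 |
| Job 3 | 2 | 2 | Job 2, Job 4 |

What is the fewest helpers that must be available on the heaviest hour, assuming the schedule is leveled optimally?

2

Early-start (Job 2@1, Job 4@1, Job 1@2, Job 3@3) gives peak 4: h1:2  h2:3  h3:4  h4:4  h5:0  h6:0  h7:0.
Shift Job 1→3, Job 3→6.
Schedule Job 2@1, Job 4@1, Job 1@3, Job 3@6: h1:2  h2:1  h3:2  h4:2  h5:2  h6:2  h7:2 — peak 2.
Total helper-hours = 13 over 7 hours ⇒ peak ≥ ⌈13/7⌉ = 2, so 2 is optimal.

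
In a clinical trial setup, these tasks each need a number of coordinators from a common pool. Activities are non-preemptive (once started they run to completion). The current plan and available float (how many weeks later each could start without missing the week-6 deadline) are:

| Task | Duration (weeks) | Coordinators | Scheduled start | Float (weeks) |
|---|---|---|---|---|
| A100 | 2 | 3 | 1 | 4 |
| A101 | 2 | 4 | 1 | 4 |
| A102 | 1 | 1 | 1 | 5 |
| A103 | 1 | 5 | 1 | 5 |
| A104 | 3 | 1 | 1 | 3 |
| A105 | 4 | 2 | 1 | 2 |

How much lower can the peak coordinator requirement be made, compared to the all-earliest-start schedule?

10

Early-start peak: w1:16  w2:10  w3:3  w4:2  w5:0  w6:0 ⇒ 16.
Leveled (A100@1, A101@4, A102@1, A103@6, A104@1, A105@2): w1:5  w2:6  w3:3  w4:6  w5:6  w6:5 ⇒ 6.
Reduction 16 − 6 = 10.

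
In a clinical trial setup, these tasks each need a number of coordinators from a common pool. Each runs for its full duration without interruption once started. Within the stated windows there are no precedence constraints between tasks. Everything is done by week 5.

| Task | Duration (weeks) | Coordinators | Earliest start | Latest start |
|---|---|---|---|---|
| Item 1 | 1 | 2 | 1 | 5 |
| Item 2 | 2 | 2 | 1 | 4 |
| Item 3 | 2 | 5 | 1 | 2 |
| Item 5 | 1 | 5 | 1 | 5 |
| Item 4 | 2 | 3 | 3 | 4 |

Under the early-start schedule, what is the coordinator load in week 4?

3

At early start, week 4 has: Item 4.
Demand: 3 = 3.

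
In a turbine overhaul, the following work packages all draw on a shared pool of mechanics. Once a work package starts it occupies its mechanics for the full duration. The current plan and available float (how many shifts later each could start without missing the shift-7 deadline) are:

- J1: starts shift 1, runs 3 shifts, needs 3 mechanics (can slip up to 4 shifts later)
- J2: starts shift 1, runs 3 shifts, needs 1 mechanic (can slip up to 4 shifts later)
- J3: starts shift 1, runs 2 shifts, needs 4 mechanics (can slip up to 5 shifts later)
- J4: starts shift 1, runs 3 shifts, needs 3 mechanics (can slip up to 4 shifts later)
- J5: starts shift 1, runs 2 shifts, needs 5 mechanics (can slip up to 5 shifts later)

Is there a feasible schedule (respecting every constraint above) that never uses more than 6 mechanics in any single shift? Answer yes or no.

Schedule J1@1, J2@4, J3@4, J4@1, J5@6: s1:6  s2:6  s3:6  s4:5  s5:5  s6:6  s7:5 — peak 6 ≤ 6.

yes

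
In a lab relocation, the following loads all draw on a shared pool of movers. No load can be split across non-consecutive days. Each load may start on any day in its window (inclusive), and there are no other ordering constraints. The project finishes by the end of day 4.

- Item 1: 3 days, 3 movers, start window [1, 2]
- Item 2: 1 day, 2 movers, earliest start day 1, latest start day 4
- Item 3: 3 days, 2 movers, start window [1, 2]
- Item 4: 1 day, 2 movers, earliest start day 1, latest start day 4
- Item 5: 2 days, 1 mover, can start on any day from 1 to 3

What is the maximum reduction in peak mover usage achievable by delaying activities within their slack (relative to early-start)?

4

Early-start peak: d1:10  d2:6  d3:5  d4:0 ⇒ 10.
Leveled (Item 1@1, Item 2@1, Item 3@2, Item 4@4, Item 5@1): d1:6  d2:6  d3:5  d4:4 ⇒ 6.
Reduction 10 − 6 = 4.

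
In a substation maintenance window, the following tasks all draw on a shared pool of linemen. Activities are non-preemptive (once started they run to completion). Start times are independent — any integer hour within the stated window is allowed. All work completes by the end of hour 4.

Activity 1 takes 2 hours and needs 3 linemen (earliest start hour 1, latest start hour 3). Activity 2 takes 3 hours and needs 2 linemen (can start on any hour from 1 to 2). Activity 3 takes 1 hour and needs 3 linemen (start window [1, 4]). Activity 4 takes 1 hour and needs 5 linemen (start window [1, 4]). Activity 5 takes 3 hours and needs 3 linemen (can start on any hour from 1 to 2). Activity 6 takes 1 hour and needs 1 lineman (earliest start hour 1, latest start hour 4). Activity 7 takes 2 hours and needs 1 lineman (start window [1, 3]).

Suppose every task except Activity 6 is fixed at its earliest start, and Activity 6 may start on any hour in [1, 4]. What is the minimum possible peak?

17

Activity 6@1: h1:18  h2:9  h3:5  h4:0 → peak 18
Activity 6@2: h1:17  h2:10  h3:5  h4:0 → peak 17
Activity 6@3: h1:17  h2:9  h3:6  h4:0 → peak 17
Activity 6@4: h1:17  h2:9  h3:5  h4:1 → peak 17
Best is Activity 6@2, peak 17.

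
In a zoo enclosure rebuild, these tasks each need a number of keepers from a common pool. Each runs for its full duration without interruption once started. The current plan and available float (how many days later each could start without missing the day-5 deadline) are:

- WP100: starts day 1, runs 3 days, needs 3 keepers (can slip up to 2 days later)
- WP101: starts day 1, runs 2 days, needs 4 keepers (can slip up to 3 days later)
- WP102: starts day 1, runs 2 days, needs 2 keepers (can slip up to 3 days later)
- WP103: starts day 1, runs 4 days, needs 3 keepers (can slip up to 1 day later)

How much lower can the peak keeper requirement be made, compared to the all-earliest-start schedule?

Early-start peak: d1:12  d2:12  d3:6  d4:3  d5:0 ⇒ 12.
Leveled (WP100@1, WP101@4, WP102@1, WP103@1): d1:8  d2:8  d3:6  d4:7  d5:4 ⇒ 8.
Reduction 12 − 8 = 4.

4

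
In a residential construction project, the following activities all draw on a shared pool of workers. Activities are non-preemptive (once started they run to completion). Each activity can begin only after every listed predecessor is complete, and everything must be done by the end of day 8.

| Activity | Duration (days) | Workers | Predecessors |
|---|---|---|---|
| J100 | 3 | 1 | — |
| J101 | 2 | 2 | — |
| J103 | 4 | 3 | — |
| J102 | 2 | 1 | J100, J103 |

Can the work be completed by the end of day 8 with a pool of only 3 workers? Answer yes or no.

no

The minimum achievable peak is 4; 3 < 4, so no feasible schedule stays within the cap.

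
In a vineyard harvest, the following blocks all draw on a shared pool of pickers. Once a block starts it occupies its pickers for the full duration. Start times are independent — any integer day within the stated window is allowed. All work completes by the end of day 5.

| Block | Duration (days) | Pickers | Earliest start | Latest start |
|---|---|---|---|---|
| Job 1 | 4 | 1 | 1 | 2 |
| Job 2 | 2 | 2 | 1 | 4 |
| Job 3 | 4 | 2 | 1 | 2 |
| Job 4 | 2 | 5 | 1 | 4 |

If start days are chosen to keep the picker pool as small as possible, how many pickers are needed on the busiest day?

Early-start (Job 1@1, Job 2@1, Job 3@1, Job 4@1) gives peak 10: d1:10  d2:10  d3:3  d4:3  d5:0.
Shift Job 4→3.
Schedule Job 1@1, Job 2@1, Job 3@1, Job 4@3: d1:5  d2:5  d3:8  d4:8  d5:0 — peak 8.

8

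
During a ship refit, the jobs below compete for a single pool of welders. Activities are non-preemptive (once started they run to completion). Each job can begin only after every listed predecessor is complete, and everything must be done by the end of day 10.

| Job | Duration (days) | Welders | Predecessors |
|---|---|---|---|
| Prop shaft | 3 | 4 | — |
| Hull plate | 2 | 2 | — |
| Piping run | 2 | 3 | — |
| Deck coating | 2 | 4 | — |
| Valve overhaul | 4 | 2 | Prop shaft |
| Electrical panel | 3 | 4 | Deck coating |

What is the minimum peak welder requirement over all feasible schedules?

Early-start (Prop shaft@1, Hull plate@1, Piping run@1, Deck coating@1, Valve overhaul@4, Electrical panel@3) gives peak 13: d1:13  d2:13  d3:8  d4:6  d5:6  d6:2  d7:2  d8:0  d9:0  d10:0.
Shift Piping run→4, Deck coating→6, Electrical panel→8.
Schedule Prop shaft@1, Hull plate@1, Piping run@4, Deck coating@6, Valve overhaul@4, Electrical panel@8: d1:6  d2:6  d3:4  d4:5  d5:5  d6:6  d7:6  d8:4  d9:4  d10:4 — peak 6.

6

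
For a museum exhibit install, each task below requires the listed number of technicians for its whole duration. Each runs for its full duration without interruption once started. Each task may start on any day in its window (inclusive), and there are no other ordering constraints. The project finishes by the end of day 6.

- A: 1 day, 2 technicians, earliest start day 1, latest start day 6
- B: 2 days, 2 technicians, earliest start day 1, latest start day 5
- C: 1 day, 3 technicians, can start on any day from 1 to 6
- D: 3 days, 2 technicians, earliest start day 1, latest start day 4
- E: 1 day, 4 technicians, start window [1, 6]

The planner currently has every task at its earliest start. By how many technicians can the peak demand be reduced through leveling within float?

9

Early-start peak: d1:13  d2:4  d3:2  d4:0  d5:0  d6:0 ⇒ 13.
Leveled (A@1, B@1, C@5, D@2, E@6): d1:4  d2:4  d3:2  d4:2  d5:3  d6:4 ⇒ 4.
Reduction 13 − 4 = 9.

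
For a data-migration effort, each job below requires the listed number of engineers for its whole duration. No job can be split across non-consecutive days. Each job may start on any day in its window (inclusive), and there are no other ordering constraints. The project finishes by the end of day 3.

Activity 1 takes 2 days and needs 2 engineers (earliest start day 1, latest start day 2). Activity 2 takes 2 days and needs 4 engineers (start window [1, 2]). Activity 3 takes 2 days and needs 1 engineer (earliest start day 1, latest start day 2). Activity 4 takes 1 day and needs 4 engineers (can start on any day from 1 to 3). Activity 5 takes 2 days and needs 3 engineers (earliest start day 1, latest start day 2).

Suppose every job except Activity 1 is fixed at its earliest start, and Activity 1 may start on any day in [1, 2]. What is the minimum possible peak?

12

Activity 1@1: d1:14  d2:10  d3:0 → peak 14
Activity 1@2: d1:12  d2:10  d3:2 → peak 12
Best is Activity 1@2, peak 12.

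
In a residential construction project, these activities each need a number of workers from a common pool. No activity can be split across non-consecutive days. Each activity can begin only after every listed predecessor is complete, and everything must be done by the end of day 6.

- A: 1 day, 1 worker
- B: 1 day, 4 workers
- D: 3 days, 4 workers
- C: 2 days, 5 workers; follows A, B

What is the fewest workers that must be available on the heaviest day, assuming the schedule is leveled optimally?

5

Early-start (A@1, B@1, D@1, C@2) gives peak 9: d1:9  d2:9  d3:9  d4:0  d5:0  d6:0.
Shift D→2, C→5.
Schedule A@1, B@1, D@2, C@5: d1:5  d2:4  d3:4  d4:4  d5:5  d6:5 — peak 5.
Total worker-days = 27 over 6 days ⇒ peak ≥ ⌈27/6⌉ = 5, so 5 is optimal.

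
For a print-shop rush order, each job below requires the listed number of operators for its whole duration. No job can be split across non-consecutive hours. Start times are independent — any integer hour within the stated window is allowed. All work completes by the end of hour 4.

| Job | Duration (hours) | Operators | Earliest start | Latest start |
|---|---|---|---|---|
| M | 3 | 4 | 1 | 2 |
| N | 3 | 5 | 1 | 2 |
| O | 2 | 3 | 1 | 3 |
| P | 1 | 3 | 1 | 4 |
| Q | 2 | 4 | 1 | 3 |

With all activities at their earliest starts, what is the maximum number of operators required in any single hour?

19

Early-start schedule: M@1, N@1, O@1, P@1, Q@1.
Load per hour: hour 1: 19, hour 2: 16, hour 3: 9, hour 4: 0.
Peak is 19.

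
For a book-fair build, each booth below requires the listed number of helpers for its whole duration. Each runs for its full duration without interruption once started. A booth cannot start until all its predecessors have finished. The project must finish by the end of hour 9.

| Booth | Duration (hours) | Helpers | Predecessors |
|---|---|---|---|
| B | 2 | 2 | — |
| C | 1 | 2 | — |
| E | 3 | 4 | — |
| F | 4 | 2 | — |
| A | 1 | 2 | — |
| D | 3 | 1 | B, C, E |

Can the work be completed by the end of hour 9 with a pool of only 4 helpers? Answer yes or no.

Schedule B@1, C@1, E@3, F@6, A@2, D@6: h1:4  h2:4  h3:4  h4:4  h5:4  h6:3  h7:3  h8:3  h9:2 — peak 4 ≤ 4.

yes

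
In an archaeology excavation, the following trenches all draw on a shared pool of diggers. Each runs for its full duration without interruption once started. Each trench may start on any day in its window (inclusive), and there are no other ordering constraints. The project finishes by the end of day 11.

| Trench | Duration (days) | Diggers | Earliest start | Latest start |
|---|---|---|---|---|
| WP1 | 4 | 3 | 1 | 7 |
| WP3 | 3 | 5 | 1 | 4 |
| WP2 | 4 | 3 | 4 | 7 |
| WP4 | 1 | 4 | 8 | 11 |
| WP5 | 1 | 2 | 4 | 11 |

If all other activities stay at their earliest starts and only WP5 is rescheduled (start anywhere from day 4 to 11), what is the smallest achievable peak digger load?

WP5@4: d1:8  d2:8  d3:8  d4:8  d5:3  d6:3  d7:3  d8:4  d9:0  d10:0  d11:0 → peak 8
WP5@5: d1:8  d2:8  d3:8  d4:6  d5:5  d6:3  d7:3  d8:4  d9:0  d10:0  d11:0 → peak 8
WP5@6: d1:8  d2:8  d3:8  d4:6  d5:3  d6:5  d7:3  d8:4  d9:0  d10:0  d11:0 → peak 8
WP5@7: d1:8  d2:8  d3:8  d4:6  d5:3  d6:3  d7:5  d8:4  d9:0  d10:0  d11:0 → peak 8
WP5@8: d1:8  d2:8  d3:8  d4:6  d5:3  d6:3  d7:3  d8:6  d9:0  d10:0  d11:0 → peak 8
WP5@9: d1:8  d2:8  d3:8  d4:6  d5:3  d6:3  d7:3  d8:4  d9:2  d10:0  d11:0 → peak 8
WP5@10: d1:8  d2:8  d3:8  d4:6  d5:3  d6:3  d7:3  d8:4  d9:0  d10:2  d11:0 → peak 8
WP5@11: d1:8  d2:8  d3:8  d4:6  d5:3  d6:3  d7:3  d8:4  d9:0  d10:0  d11:2 → peak 8
Best is WP5@4, peak 8.

8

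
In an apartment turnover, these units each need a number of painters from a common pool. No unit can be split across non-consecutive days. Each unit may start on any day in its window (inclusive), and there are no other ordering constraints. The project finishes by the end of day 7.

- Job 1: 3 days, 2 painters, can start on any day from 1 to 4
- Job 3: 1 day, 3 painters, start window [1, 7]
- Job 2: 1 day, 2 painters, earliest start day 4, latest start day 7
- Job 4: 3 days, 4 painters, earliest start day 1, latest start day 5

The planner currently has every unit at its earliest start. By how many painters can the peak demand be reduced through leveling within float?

5

Early-start peak: d1:9  d2:6  d3:6  d4:2  d5:0  d6:0  d7:0 ⇒ 9.
Leveled (Job 1@2, Job 3@1, Job 2@4, Job 4@5): d1:3  d2:2  d3:2  d4:4  d5:4  d6:4  d7:4 ⇒ 4.
Reduction 9 − 4 = 5.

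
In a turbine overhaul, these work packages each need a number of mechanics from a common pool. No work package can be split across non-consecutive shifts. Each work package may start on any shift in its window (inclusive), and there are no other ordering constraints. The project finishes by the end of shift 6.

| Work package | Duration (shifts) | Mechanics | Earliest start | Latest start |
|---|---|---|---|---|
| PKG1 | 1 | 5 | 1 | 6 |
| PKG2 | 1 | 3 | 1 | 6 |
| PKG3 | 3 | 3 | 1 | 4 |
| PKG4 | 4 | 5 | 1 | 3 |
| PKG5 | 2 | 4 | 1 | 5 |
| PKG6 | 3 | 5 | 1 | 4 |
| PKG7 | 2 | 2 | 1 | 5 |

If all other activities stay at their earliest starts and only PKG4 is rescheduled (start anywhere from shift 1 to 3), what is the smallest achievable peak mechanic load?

PKG4@1: s1:27  s2:19  s3:13  s4:5  s5:0  s6:0 → peak 27
PKG4@2: s1:22  s2:19  s3:13  s4:5  s5:5  s6:0 → peak 22
PKG4@3: s1:22  s2:14  s3:13  s4:5  s5:5  s6:5 → peak 22
Best is PKG4@2, peak 22.

22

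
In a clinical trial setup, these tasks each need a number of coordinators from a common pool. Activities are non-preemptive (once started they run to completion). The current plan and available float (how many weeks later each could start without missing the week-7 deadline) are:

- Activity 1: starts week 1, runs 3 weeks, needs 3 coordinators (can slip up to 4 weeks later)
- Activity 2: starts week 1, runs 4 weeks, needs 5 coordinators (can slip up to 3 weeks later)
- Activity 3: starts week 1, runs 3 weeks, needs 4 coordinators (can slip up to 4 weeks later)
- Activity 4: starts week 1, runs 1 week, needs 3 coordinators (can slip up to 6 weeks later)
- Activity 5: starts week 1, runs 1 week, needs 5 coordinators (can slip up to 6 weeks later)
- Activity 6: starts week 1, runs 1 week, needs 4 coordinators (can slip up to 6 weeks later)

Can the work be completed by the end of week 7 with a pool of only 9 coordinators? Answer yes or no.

yes

Schedule Activity 1@1, Activity 2@1, Activity 3@4, Activity 4@5, Activity 5@6, Activity 6@7: w1:8  w2:8  w3:8  w4:9  w5:7  w6:9  w7:4 — peak 9 ≤ 9.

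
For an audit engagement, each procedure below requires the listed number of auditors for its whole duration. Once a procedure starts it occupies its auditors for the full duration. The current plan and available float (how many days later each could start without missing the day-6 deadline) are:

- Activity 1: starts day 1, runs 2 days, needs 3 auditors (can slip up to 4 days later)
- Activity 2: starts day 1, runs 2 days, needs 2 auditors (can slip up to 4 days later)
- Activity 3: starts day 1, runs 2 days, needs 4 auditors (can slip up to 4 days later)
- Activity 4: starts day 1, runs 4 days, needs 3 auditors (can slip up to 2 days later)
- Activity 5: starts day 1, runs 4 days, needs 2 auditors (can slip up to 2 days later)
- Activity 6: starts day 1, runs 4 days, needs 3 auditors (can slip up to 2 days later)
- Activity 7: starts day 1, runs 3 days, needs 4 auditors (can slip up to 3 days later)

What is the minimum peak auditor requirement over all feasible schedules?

12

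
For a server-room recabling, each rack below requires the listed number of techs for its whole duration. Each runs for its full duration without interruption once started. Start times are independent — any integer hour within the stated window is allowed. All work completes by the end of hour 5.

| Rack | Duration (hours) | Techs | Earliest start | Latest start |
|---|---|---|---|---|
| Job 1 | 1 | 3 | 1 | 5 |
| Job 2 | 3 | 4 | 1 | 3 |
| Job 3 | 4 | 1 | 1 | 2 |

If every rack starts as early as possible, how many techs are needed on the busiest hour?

8

Early-start schedule: Job 1@1, Job 2@1, Job 3@1.
Load per hour: hour 1: 8, hour 2: 5, hour 3: 5, hour 4: 1, hour 5: 0.
Peak is 8.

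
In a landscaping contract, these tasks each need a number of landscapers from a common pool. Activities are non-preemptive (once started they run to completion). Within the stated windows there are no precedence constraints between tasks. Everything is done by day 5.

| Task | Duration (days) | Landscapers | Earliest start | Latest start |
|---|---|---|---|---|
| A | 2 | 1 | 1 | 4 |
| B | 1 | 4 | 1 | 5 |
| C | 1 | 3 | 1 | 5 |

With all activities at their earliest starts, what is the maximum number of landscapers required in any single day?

Early-start schedule: A@1, B@1, C@1.
Load per day: day 1: 8, day 2: 1, day 3: 0, day 4: 0, day 5: 0.
Peak is 8.

8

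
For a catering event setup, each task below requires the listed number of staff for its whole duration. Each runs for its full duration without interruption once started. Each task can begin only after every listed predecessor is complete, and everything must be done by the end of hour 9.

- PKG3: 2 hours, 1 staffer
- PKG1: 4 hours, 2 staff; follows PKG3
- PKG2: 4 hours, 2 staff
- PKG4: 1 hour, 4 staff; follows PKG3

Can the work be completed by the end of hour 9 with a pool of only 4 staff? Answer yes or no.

yes

Schedule PKG3@1, PKG1@3, PKG2@1, PKG4@7: h1:3  h2:3  h3:4  h4:4  h5:2  h6:2  h7:4  h8:0  h9:0 — peak 4 ≤ 4.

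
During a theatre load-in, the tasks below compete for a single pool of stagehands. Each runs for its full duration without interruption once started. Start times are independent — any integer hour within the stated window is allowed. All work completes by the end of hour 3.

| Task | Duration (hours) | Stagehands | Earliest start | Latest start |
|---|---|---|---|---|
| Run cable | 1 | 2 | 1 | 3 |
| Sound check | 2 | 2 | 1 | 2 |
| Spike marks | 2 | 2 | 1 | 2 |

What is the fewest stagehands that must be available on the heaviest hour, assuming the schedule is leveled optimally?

4

Early-start (Run cable@1, Sound check@1, Spike marks@1) gives peak 6: h1:6  h2:4  h3:0.
Shift Spike marks→2.
Schedule Run cable@1, Sound check@1, Spike marks@2: h1:4  h2:4  h3:2 — peak 4.
Total stagehand-hours = 10 over 3 hours ⇒ peak ≥ ⌈10/3⌉ = 4, so 4 is optimal.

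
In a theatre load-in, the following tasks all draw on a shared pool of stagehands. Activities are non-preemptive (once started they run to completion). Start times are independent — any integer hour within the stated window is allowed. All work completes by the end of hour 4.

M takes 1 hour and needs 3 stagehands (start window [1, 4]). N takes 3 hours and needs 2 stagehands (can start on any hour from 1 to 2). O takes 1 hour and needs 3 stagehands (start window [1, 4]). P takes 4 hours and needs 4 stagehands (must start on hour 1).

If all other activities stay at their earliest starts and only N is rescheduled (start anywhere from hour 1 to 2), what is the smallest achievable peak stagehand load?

10

N@1: h1:12  h2:6  h3:6  h4:4 → peak 12
N@2: h1:10  h2:6  h3:6  h4:6 → peak 10
Best is N@2, peak 10.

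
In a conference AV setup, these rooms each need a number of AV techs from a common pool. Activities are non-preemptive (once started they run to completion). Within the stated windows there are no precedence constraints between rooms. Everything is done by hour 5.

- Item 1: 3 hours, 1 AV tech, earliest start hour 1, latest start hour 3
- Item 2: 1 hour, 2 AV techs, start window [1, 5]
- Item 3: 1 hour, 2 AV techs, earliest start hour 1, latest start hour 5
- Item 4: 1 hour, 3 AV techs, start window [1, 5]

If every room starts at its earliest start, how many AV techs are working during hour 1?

8

At early start, hour 1 has: Item 1, Item 2, Item 3, Item 4.
Demand: 1 + 2 + 2 + 3 = 8.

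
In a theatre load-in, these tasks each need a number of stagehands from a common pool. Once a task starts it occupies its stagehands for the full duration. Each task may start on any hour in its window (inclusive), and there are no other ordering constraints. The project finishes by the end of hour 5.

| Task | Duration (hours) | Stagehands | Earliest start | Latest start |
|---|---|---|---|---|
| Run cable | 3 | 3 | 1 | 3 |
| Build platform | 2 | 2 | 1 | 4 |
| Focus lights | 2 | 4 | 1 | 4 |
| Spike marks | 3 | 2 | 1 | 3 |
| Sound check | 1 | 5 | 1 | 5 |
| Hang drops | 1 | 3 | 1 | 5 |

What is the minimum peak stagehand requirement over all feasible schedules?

7

Early-start (Run cable@1, Build platform@1, Focus lights@1, Spike marks@1, Sound check@1, Hang drops@1) gives peak 19: h1:19  h2:11  h3:5  h4:0  h5:0.
Shift Build platform→3, Spike marks→3, Sound check→5, Hang drops→4.
Schedule Run cable@1, Build platform@3, Focus lights@1, Spike marks@3, Sound check@5, Hang drops@4: h1:7  h2:7  h3:7  h4:7  h5:7 — peak 7.
Total stagehand-hours = 35 over 5 hours ⇒ peak ≥ ⌈35/5⌉ = 7, so 7 is optimal.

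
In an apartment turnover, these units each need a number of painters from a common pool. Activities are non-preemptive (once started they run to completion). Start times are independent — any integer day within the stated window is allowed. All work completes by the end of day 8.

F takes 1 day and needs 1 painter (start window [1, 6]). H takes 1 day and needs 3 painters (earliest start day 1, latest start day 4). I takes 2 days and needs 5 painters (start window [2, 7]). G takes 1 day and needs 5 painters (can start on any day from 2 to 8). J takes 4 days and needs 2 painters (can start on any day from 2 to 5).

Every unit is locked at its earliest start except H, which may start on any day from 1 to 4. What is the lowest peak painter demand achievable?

H@1: d1:4  d2:12  d3:7  d4:2  d5:2  d6:0  d7:0  d8:0 → peak 12
H@2: d1:1  d2:15  d3:7  d4:2  d5:2  d6:0  d7:0  d8:0 → peak 15
H@3: d1:1  d2:12  d3:10  d4:2  d5:2  d6:0  d7:0  d8:0 → peak 12
H@4: d1:1  d2:12  d3:7  d4:5  d5:2  d6:0  d7:0  d8:0 → peak 12
Best is H@1, peak 12.

12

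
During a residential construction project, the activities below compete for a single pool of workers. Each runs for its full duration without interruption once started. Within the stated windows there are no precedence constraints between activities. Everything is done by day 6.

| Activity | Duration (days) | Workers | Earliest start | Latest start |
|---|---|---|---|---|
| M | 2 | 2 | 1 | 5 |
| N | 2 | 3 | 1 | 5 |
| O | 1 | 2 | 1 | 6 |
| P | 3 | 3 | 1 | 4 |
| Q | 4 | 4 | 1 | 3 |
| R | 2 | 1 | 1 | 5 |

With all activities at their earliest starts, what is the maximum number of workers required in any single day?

15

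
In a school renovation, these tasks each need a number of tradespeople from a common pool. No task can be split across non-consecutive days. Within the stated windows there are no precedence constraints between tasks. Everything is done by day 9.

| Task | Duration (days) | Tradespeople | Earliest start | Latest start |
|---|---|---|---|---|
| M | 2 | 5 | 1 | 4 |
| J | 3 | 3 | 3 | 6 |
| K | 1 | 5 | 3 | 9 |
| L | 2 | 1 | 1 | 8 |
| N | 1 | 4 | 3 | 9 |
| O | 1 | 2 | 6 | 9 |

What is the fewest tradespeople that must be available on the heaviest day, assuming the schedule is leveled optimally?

5

Early-start (M@1, J@3, K@3, L@1, N@3, O@6) gives peak 12: d1:6  d2:6  d3:12  d4:3  d5:3  d6:2  d7:0  d8:0  d9:0.
Shift K→6, L→3, N→7, O→8.
Schedule M@1, J@3, K@6, L@3, N@7, O@8: d1:5  d2:5  d3:4  d4:4  d5:3  d6:5  d7:4  d8:2  d9:0 — peak 5.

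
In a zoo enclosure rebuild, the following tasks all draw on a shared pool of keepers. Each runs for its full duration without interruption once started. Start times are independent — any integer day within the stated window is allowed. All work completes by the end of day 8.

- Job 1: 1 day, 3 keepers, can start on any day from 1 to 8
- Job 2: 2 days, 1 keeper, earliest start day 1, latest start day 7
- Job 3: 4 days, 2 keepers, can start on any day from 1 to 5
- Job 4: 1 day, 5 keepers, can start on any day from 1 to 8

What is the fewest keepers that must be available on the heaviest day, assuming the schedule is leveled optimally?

Early-start (Job 1@1, Job 2@1, Job 3@1, Job 4@1) gives peak 11: d1:11  d2:3  d3:2  d4:2  d5:0  d6:0  d7:0  d8:0.
Shift Job 3→2, Job 4→6.
Schedule Job 1@1, Job 2@1, Job 3@2, Job 4@6: d1:4  d2:3  d3:2  d4:2  d5:2  d6:5  d7:0  d8:0 — peak 5.

5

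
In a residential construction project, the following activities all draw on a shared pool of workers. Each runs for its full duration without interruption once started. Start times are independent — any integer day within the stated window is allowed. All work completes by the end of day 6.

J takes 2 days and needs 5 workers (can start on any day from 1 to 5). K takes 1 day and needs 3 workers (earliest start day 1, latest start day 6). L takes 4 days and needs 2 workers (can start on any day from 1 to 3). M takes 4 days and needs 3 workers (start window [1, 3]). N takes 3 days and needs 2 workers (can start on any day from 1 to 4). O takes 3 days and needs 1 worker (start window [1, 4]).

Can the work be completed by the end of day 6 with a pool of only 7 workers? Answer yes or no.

no

The minimum achievable peak is 8; 7 < 8, so no feasible schedule stays within the cap.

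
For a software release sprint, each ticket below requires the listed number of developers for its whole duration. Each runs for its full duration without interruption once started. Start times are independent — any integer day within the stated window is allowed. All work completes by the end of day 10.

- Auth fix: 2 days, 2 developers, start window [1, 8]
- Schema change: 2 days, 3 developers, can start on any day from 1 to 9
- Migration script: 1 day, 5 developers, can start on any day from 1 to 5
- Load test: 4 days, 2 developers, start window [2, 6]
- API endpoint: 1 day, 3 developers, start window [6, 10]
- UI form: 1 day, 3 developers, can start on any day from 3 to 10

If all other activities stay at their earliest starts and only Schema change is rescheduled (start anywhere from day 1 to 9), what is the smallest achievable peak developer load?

7

Schema change@1: d1:10  d2:7  d3:5  d4:2  d5:2  d6:3  d7:0  d8:0  d9:0  d10:0 → peak 10
Schema change@2: d1:7  d2:7  d3:8  d4:2  d5:2  d6:3  d7:0  d8:0  d9:0  d10:0 → peak 8
Schema change@3: d1:7  d2:4  d3:8  d4:5  d5:2  d6:3  d7:0  d8:0  d9:0  d10:0 → peak 8
Schema change@4: d1:7  d2:4  d3:5  d4:5  d5:5  d6:3  d7:0  d8:0  d9:0  d10:0 → peak 7
Schema change@5: d1:7  d2:4  d3:5  d4:2  d5:5  d6:6  d7:0  d8:0  d9:0  d10:0 → peak 7
Schema change@6: d1:7  d2:4  d3:5  d4:2  d5:2  d6:6  d7:3  d8:0  d9:0  d10:0 → peak 7
Schema change@7: d1:7  d2:4  d3:5  d4:2  d5:2  d6:3  d7:3  d8:3  d9:0  d10:0 → peak 7
Schema change@8: d1:7  d2:4  d3:5  d4:2  d5:2  d6:3  d7:0  d8:3  d9:3  d10:0 → peak 7
Schema change@9: d1:7  d2:4  d3:5  d4:2  d5:2  d6:3  d7:0  d8:0  d9:3  d10:3 → peak 7
Best is Schema change@4, peak 7.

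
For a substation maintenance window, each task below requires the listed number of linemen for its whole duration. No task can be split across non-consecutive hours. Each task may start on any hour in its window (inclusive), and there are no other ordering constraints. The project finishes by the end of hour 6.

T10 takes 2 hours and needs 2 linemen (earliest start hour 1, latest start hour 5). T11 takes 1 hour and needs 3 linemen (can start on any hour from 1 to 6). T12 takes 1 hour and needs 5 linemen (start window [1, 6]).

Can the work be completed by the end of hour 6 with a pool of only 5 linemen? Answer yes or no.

yes

Schedule T10@1, T11@1, T12@3: h1:5  h2:2  h3:5  h4:0  h5:0  h6:0 — peak 5 ≤ 5.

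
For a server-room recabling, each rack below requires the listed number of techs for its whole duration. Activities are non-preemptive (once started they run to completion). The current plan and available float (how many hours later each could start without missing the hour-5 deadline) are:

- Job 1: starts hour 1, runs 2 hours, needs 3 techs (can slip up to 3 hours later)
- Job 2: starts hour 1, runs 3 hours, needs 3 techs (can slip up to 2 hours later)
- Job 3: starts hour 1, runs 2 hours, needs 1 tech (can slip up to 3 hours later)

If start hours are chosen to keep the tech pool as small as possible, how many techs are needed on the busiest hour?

Early-start (Job 1@1, Job 2@1, Job 3@1) gives peak 7: h1:7  h2:7  h3:3  h4:0  h5:0.
Shift Job 2→3.
Schedule Job 1@1, Job 2@3, Job 3@1: h1:4  h2:4  h3:3  h4:3  h5:3 — peak 4.
Total tech-hours = 17 over 5 hours ⇒ peak ≥ ⌈17/5⌉ = 4, so 4 is optimal.

4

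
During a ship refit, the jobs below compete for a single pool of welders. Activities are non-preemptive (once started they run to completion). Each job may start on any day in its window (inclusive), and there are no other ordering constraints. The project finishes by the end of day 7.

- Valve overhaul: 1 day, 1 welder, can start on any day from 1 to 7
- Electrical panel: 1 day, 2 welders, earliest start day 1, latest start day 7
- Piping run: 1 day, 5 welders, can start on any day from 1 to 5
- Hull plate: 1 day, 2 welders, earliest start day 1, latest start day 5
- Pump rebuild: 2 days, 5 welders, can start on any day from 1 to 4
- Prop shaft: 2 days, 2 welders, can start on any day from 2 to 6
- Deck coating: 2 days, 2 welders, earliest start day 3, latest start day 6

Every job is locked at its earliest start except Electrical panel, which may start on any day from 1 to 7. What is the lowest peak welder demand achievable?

13

Electrical panel@1: d1:15  d2:7  d3:4  d4:2  d5:0  d6:0  d7:0 → peak 15
Electrical panel@2: d1:13  d2:9  d3:4  d4:2  d5:0  d6:0  d7:0 → peak 13
Electrical panel@3: d1:13  d2:7  d3:6  d4:2  d5:0  d6:0  d7:0 → peak 13
Electrical panel@4: d1:13  d2:7  d3:4  d4:4  d5:0  d6:0  d7:0 → peak 13
Electrical panel@5: d1:13  d2:7  d3:4  d4:2  d5:2  d6:0  d7:0 → peak 13
Electrical panel@6: d1:13  d2:7  d3:4  d4:2  d5:0  d6:2  d7:0 → peak 13
Electrical panel@7: d1:13  d2:7  d3:4  d4:2  d5:0  d6:0  d7:2 → peak 13
Best is Electrical panel@2, peak 13.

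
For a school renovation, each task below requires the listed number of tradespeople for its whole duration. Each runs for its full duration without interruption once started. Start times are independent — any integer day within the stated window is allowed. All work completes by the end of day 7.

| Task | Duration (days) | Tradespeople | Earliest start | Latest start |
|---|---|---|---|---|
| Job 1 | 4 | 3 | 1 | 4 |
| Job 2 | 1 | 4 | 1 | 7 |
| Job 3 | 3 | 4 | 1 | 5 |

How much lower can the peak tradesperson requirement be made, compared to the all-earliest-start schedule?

Early-start peak: d1:11  d2:7  d3:7  d4:3  d5:0  d6:0  d7:0 ⇒ 11.
Leveled (Job 1@1, Job 2@1, Job 3@2): d1:7  d2:7  d3:7  d4:7  d5:0  d6:0  d7:0 ⇒ 7.
Reduction 11 − 7 = 4.

4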